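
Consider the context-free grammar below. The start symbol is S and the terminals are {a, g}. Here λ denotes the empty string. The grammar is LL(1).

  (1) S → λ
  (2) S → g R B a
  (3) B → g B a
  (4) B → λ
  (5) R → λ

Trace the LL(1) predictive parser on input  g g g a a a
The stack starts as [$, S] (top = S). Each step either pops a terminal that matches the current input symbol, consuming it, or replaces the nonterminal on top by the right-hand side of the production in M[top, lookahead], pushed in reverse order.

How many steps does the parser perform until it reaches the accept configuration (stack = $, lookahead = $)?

11

      Stack        Input          Action
   1  $ S          g g g a a a $  expand S → g R B a
   2  $ a B R g    g g g a a a $  match g
   3  $ a B R      g g a a a $    expand R → λ
   4  $ a B        g g a a a $    expand B → g B a
   5  $ a a B g    g g a a a $    match g
   6  $ a a B      g a a a $      expand B → g B a
   7  $ a a a B g  g a a a $      match g
   8  $ a a a B    a a a $        expand B → λ
   9  $ a a a      a a a $        match a
  10  $ a a        a a $          match a
  11  $ a          a $            match a
Accept reached after 11 steps.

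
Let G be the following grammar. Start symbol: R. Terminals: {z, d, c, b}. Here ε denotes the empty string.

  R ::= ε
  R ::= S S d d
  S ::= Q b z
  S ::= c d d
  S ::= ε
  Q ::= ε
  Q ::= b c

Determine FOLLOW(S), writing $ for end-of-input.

FIRST(Q): from Q::=ε we get {ε}; from Q::=b c we get {b}. So FIRST(Q) = {ε, b}.
FIRST(S): from S::=Q b z we get {b}; from S::=c d d we get {c}; from S::=ε we get {ε}. So FIRST(S) = {ε, b, c}.
FIRST(R): from R::=ε we get {ε}; from R::=S S d d we get {b, c, d}. So FIRST(R) = {ε, b, c, d}.
FOLLOW(R) includes $ since R is the start symbol.
FOLLOW(R): R appears on no right-hand side. Thus FOLLOW(R) = {$}.
FOLLOW(S): in R::=S S d d (occurrence 1), S is followed by S d d with FIRST {b, c, d}; in R::=S S d d (occurrence 2), S is followed by d d with FIRST {d}. Thus FOLLOW(S) = {b, c, d}.
FOLLOW(Q): in S::=Q b z, Q is followed by b z with FIRST {b}. Thus FOLLOW(Q) = {b}.

{b, c, d}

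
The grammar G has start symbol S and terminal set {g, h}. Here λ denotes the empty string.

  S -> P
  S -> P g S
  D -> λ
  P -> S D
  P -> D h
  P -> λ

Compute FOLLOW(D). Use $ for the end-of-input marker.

FIRST(D): from D->λ we get {λ}. So FIRST(D) = {λ}.
FIRST(S): from S->P we get {λ, g, h}; from S->P g S we get {g, h}. So FIRST(S) = {λ, g, h}.
FIRST(P): from P->S D we get {λ, g, h}; from P->D h we get {h}; from P->λ we get {λ}. So FIRST(P) = {λ, g, h}.
FOLLOW(S) includes $ since S is the start symbol.
FOLLOW(S): in S->P g S, the suffix after S is empty (adds nothing new); in P->S D, S is followed by D with FIRST {λ}; in P->S D, the suffix after S is nullable, so FOLLOW(S) ⊇ FOLLOW(P) = {$, g}. Thus FOLLOW(S) = {$, g}.
FOLLOW(P): in S->P, the suffix after P is empty, so FOLLOW(P) ⊇ FOLLOW(S) = {$, g}; in S->P g S, P is followed by g S with FIRST {g}. Thus FOLLOW(P) = {$, g}.
FOLLOW(D): in P->S D, the suffix after D is empty, so FOLLOW(D) ⊇ FOLLOW(P) = {$, g}; in P->D h, D is followed by h with FIRST {h}. Thus FOLLOW(D) = {$, g, h}.

{$, g, h}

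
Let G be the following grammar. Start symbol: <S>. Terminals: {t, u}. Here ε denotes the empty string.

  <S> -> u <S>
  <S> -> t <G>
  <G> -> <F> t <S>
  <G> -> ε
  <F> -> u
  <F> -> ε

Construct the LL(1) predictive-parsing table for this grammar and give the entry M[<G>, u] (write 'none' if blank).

FIRST(<S>) = {t, u}
FIRST(<F>) = {ε, u}
FIRST(<G>) = {ε, t, u}  (via <F> t <S>)
FOLLOW(<S>) includes $ since <S> is the start symbol.
FOLLOW(<S>): in <S>->u <S>, the suffix after <S> is empty (adds nothing new); in <G>-><F> t <S>, the suffix after <S> is empty, so FOLLOW(<S>) ⊇ FOLLOW(<G>) = {$}. Thus FOLLOW(<S>) = {$}.
FOLLOW(<G>): in <S>->t <G>, the suffix after <G> is empty, so FOLLOW(<G>) ⊇ FOLLOW(<S>) = {$}. Thus FOLLOW(<G>) = {$}.
For <G> -> <F> t <S>: FIRST(<F> t <S>) = {t, u}, so it goes in M[<G>, t] for t ∈ {t, u}.
For <G> -> ε: FIRST(ε) = {ε}, so it goes in M[<G>, t] for t ∈ {}; since ε ∈ FIRST, also for every t ∈ FOLLOW(<G>) = {$}.

<G> -> <F> t <S>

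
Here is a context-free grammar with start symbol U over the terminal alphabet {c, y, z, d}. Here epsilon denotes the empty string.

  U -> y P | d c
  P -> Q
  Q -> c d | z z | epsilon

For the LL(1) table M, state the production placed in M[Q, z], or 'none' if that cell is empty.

Q -> z z

FIRST(U) = {d, y}
FIRST(Q) = {epsilon, c, z}
FIRST(P) = {epsilon, c, z}  (via Q)
FOLLOW(U) includes $ since U is the start symbol.
FOLLOW(P): in U->y P, the suffix after P is empty, so FOLLOW(P) ⊇ FOLLOW(U) = {$}. Thus FOLLOW(P) = {$}.
FOLLOW(Q): in P->Q, the suffix after Q is empty, so FOLLOW(Q) ⊇ FOLLOW(P) = {$}. Thus FOLLOW(Q) = {$}.
For Q -> c d: FIRST(c d) = {c}, so it goes in M[Q, t] for t ∈ {c}.
For Q -> z z: FIRST(z z) = {z}, so it goes in M[Q, t] for t ∈ {z}.
For Q -> epsilon: FIRST(epsilon) = {epsilon}, so it goes in M[Q, t] for t ∈ {}; since epsilon ∈ FIRST, also for every t ∈ FOLLOW(Q) = {$}.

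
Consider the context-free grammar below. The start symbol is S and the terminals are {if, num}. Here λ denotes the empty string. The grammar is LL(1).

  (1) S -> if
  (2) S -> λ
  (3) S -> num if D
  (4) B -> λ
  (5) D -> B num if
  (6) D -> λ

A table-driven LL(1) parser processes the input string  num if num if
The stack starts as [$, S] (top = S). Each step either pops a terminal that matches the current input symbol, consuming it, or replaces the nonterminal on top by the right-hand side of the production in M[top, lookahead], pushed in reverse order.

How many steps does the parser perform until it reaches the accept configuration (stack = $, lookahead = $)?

7

     Stack       Input            Action
  1  $ S         num if num if $  expand S -> num if D
  2  $ D if num  num if num if $  match num
  3  $ D if      if num if $      match if
  4  $ D         num if $         expand D -> B num if
  5  $ if num B  num if $         expand B -> λ
  6  $ if num    num if $         match num
  7  $ if        if $             match if
Accept reached after 7 steps.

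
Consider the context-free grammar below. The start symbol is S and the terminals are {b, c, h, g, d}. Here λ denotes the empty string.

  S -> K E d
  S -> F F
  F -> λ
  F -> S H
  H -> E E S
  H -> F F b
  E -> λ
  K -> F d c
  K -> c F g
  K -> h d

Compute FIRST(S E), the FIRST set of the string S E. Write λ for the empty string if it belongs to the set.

FIRST(E) = {λ}
FIRST(S) = {λ, b, c, d, h}  (via K E d, F F)
FIRST(F) = {λ, b, c, d, h}  (via S H)
FIRST(H) = {λ, b, c, d, h}  (via E E S, F F b)
FIRST(K) = {b, c, d, h}  (via F d c)
FIRST(S E): take FIRST of each symbol in turn, carrying on past any symbol whose FIRST contains λ; result {λ, b, c, d, h}.

{λ, b, c, d, h}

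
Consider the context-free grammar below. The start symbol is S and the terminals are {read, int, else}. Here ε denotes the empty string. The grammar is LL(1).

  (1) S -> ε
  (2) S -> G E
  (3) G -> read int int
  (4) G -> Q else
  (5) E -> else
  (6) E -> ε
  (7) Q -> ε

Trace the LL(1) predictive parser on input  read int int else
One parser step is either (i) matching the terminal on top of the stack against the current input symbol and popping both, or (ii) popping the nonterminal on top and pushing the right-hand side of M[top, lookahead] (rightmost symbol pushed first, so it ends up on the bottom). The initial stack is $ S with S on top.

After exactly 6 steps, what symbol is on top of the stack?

else

     Stack             Input                Action
  1  $ S               read int int else $  expand S -> G E
  2  $ E G             read int int else $  expand G -> read int int
  3  $ E int int read  read int int else $  match read
  4  $ E int int       int int else $       match int
  5  $ E int           int else $           match int
  6  $ E               else $               expand E -> else
Stack after step 6: $ else (top = else).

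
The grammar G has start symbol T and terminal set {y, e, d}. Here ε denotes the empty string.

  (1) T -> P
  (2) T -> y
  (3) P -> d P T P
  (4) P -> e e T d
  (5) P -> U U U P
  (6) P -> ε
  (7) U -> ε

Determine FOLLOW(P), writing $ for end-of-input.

{$, d, e, y}

FIRST(U) = {ε}
FIRST(P) = {ε, d, e}  (via U U U P)
FIRST(T) = {ε, d, e, y}  (via P)
FOLLOW(T) includes $ since T is the start symbol.
FOLLOW(T): in P->d P T P, T is followed by P with FIRST {ε, d, e}; in P->d P T P, the suffix after T is nullable, so FOLLOW(T) ⊇ FOLLOW(P) = {$, d, e, y}; in P->e e T d, T is followed by d with FIRST {d}. Thus FOLLOW(T) = {$, d, e, y}.
FOLLOW(P): in T->P, the suffix after P is empty, so FOLLOW(P) ⊇ FOLLOW(T) = {$, d, e, y}; in P->d P T P (occurrence 1), P is followed by T P with FIRST {ε, d, e, y}; in P->d P T P (occurrence 1), the suffix after P is nullable (adds nothing new); in P->d P T P (occurrence 2), the suffix after P is empty (adds nothing new); in P->U U U P, the suffix after P is empty (adds nothing new). Thus FOLLOW(P) = {$, d, e, y}.
FOLLOW(U): in P->U U U P (occurrence 1), U is followed by U U P with FIRST {ε, d, e}; in P->U U U P (occurrence 1), the suffix after U is nullable, so FOLLOW(U) ⊇ FOLLOW(P) = {$, d, e, y}; in P->U U U P (occurrence 2), U is followed by U P with FIRST {ε, d, e}; in P->U U U P (occurrence 2), the suffix after U is nullable, so FOLLOW(U) ⊇ FOLLOW(P) = {$, d, e, y}; in P->U U U P (occurrence 3), U is followed by P with FIRST {ε, d, e}; in P->U U U P (occurrence 3), the suffix after U is nullable, so FOLLOW(U) ⊇ FOLLOW(P) = {$, d, e, y}. Thus FOLLOW(U) = {$, d, e, y}.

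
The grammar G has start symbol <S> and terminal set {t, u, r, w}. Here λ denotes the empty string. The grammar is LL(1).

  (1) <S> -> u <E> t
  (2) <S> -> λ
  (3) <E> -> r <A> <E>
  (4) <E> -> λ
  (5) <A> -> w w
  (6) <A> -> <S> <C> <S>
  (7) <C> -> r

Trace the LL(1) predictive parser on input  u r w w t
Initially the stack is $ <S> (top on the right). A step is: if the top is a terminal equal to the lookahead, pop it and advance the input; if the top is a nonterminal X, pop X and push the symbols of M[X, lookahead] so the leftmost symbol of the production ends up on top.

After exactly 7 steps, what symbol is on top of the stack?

step 1: stack=$ <S>  input=u r w w t $  — expand <S> -> u <E> t
step 2: stack=$ t <E> u  input=u r w w t $  — match u
step 3: stack=$ t <E>  input=r w w t $  — expand <E> -> r <A> <E>
step 4: stack=$ t <E> <A> r  input=r w w t $  — match r
step 5: stack=$ t <E> <A>  input=w w t $  — expand <A> -> w w
step 6: stack=$ t <E> w w  input=w w t $  — match w
step 7: stack=$ t <E> w  input=w t $  — match w
Stack after step 7: $ t <E> (top = <E>).

<E>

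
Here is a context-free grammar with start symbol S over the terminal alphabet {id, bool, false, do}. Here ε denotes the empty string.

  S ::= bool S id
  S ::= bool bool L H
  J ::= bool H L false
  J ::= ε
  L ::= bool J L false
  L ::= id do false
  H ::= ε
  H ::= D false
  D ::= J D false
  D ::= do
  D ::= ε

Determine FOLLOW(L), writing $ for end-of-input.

{$, bool, do, false, id}

FIRST(S) = {bool}
FIRST(J) = {ε, bool}
FIRST(L) = {bool, id}
FIRST(D) = {ε, bool, do, false}  (via J D false)
FIRST(H) = {ε, bool, do, false}  (via D false)
FOLLOW(S) includes $ since S is the start symbol.
FOLLOW(S): in S::=bool S id, S is followed by id with FIRST {id}. Thus FOLLOW(S) = {$, id}.
FOLLOW(J): in L::=bool J L false, J is followed by L false with FIRST {bool, id}; in D::=J D false, J is followed by D false with FIRST {bool, do, false}. Thus FOLLOW(J) = {bool, do, false, id}.
FOLLOW(L): in S::=bool bool L H, L is followed by H with FIRST {ε, bool, do, false}; in S::=bool bool L H, the suffix after L is nullable, so FOLLOW(L) ⊇ FOLLOW(S) = {$, id}; in J::=bool H L false, L is followed by false with FIRST {false}; in L::=bool J L false, L is followed by false with FIRST {false}. Thus FOLLOW(L) = {$, bool, do, false, id}.
FOLLOW(H): in S::=bool bool L H, the suffix after H is empty, so FOLLOW(H) ⊇ FOLLOW(S) = {$, id}; in J::=bool H L false, H is followed by L false with FIRST {bool, id}. Thus FOLLOW(H) = {$, bool, id}.
FOLLOW(D): in H::=D false, D is followed by false with FIRST {false}; in D::=J D false, D is followed by false with FIRST {false}. Thus FOLLOW(D) = {false}.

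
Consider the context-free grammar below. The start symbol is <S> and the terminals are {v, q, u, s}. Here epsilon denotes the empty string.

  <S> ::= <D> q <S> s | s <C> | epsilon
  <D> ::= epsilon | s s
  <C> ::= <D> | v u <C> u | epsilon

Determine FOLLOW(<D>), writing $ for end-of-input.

{$, q, s, u}

FIRST(<D>) = {epsilon, s}
FIRST(<S>) = {epsilon, q, s}  (via <D> q <S> s)
FIRST(<C>) = {epsilon, s, v}  (via <D>)
FOLLOW(<S>) includes $ since <S> is the start symbol.
FOLLOW(<S>): in <S>::=<D> q <S> s, <S> is followed by s with FIRST {s}. Thus FOLLOW(<S>) = {$, s}.
FOLLOW(<C>): in <S>::=s <C>, the suffix after <C> is empty, so FOLLOW(<C>) ⊇ FOLLOW(<S>) = {$, s}; in <C>::=v u <C> u, <C> is followed by u with FIRST {u}. Thus FOLLOW(<C>) = {$, s, u}.
FOLLOW(<D>): in <S>::=<D> q <S> s, <D> is followed by q <S> s with FIRST {q}; in <C>::=<D>, the suffix after <D> is empty, so FOLLOW(<D>) ⊇ FOLLOW(<C>) = {$, s, u}. Thus FOLLOW(<D>) = {$, q, s, u}.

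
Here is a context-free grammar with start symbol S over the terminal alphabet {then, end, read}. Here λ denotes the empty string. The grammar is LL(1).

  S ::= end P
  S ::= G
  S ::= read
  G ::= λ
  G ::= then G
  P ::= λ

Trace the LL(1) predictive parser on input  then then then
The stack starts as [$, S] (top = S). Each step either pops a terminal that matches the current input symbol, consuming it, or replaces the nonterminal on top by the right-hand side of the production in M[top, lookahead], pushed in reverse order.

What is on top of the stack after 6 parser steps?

then

     Stack     Input             Action
  1  $ S       then then then $  expand S ::= G
  2  $ G       then then then $  expand G ::= then G
  3  $ G then  then then then $  match then
  4  $ G       then then $       expand G ::= then G
  5  $ G then  then then $       match then
  6  $ G       then $            expand G ::= then G
Stack after step 6: $ G then (top = then).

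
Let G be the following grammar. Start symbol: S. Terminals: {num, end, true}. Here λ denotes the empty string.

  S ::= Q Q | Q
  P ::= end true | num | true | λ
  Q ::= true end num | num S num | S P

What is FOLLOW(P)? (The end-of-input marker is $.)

FIRST(P) = {λ, end, num, true}
FIRST(S) = {num, true}  (via Q Q, Q)
FIRST(Q) = {num, true}  (via S P)
FOLLOW(S) includes $ since S is the start symbol.
FOLLOW(S): in Q::=num S num, S is followed by num with FIRST {num}; in Q::=S P, S is followed by P with FIRST {λ, end, num, true}; in Q::=S P, the suffix after S is nullable, so FOLLOW(S) ⊇ FOLLOW(Q) = {$, end, num, true}. Thus FOLLOW(S) = {$, end, num, true}.
FOLLOW(Q): in S::=Q Q (occurrence 1), Q is followed by Q with FIRST {num, true}; in S::=Q Q (occurrence 2), the suffix after Q is empty, so FOLLOW(Q) ⊇ FOLLOW(S) = {$, end, num, true}; in S::=Q, the suffix after Q is empty, so FOLLOW(Q) ⊇ FOLLOW(S) = {$, end, num, true}. Thus FOLLOW(Q) = {$, end, num, true}.
FOLLOW(P): in Q::=S P, the suffix after P is empty, so FOLLOW(P) ⊇ FOLLOW(Q) = {$, end, num, true}. Thus FOLLOW(P) = {$, end, num, true}.

{$, end, num, true}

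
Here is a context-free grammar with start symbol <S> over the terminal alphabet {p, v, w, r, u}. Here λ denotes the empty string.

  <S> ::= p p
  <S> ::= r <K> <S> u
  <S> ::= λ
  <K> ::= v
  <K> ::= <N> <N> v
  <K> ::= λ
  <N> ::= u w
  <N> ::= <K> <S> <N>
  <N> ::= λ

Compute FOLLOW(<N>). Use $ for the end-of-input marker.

FIRST(<S>): from <S>::=p p we get {p}; from <S>::=r <K> <S> u we get {r}; from <S>::=λ we get {λ}. So FIRST(<S>) = {λ, p, r}.
FIRST(<K>): from <K>::=v we get {v}; from <K>::=<N> <N> v we get {p, r, u, v}; from <K>::=λ we get {λ}. So FIRST(<K>) = {λ, p, r, u, v}.
FIRST(<N>): from <N>::=u w we get {u}; from <N>::=<K> <S> <N> we get {λ, p, r, u, v}; from <N>::=λ we get {λ}. So FIRST(<N>) = {λ, p, r, u, v}.
FOLLOW(<S>) includes $ since <S> is the start symbol.
FOLLOW(<N>): in <K>::=<N> <N> v (occurrence 1), <N> is followed by <N> v with FIRST {p, r, u, v}; in <K>::=<N> <N> v (occurrence 2), <N> is followed by v with FIRST {v}; in <N>::=<K> <S> <N>, the suffix after <N> is empty (adds nothing new). Thus FOLLOW(<N>) = {p, r, u, v}.
FOLLOW(<S>): in <S>::=r <K> <S> u, <S> is followed by u with FIRST {u}; in <N>::=<K> <S> <N>, <S> is followed by <N> with FIRST {λ, p, r, u, v}; in <N>::=<K> <S> <N>, the suffix after <S> is nullable, so FOLLOW(<S>) ⊇ FOLLOW(<N>) = {p, r, u, v}. Thus FOLLOW(<S>) = {$, p, r, u, v}.
FOLLOW(<K>): in <S>::=r <K> <S> u, <K> is followed by <S> u with FIRST {p, r, u}; in <N>::=<K> <S> <N>, <K> is followed by <S> <N> with FIRST {λ, p, r, u, v}; in <N>::=<K> <S> <N>, the suffix after <K> is nullable, so FOLLOW(<K>) ⊇ FOLLOW(<N>) = {p, r, u, v}. Thus FOLLOW(<K>) = {p, r, u, v}.

{p, r, u, v}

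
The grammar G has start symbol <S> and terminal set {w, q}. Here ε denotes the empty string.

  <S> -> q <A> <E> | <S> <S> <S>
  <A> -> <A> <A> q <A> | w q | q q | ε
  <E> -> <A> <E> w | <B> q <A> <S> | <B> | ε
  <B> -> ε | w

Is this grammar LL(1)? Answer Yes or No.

No

FIRST(<S>) = {q}
FIRST(<A>) = {ε, q, w}
FIRST(<E>) = {ε, q, w}
FIRST(<B>) = {ε, w}
FOLLOW(<S>) = {$, q, w}
FOLLOW(<A>) = {$, q, w}
FOLLOW(<E>) = {$, q, w}
FOLLOW(<B>) = {$, q, w}
Cell M[<A>, q] receives both <A> -> <A> <A> q <A> and <A> -> q q and <A> -> ε — the grammar is not LL(1).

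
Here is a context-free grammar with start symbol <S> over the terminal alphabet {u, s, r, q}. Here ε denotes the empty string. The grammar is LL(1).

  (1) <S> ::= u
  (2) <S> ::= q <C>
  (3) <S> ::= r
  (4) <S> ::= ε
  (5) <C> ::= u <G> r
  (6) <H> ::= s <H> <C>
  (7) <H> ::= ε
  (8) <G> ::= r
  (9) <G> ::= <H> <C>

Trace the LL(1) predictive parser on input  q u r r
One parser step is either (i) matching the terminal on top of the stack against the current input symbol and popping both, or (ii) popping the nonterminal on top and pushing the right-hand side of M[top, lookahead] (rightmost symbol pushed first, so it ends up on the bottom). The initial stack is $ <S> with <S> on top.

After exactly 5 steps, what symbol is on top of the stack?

r

     Stack      Input      Action
  1  $ <S>      q u r r $  expand <S> ::= q <C>
  2  $ <C> q    q u r r $  match q
  3  $ <C>      u r r $    expand <C> ::= u <G> r
  4  $ r <G> u  u r r $    match u
  5  $ r <G>    r r $      expand <G> ::= r
Stack after step 5: $ r r (top = r).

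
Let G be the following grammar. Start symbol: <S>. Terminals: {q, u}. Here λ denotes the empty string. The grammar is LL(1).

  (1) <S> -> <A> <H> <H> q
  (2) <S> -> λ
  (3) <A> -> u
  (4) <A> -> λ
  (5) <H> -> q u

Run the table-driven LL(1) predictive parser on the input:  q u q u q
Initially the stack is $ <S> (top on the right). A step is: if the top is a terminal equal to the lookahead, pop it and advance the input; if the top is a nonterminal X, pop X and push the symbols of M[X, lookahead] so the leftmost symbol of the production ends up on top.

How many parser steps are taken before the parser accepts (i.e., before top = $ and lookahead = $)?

     Stack            Input        Action
  1  $ <S>            q u q u q $  expand <S> -> <A> <H> <H> q
  2  $ q <H> <H> <A>  q u q u q $  expand <A> -> λ
  3  $ q <H> <H>      q u q u q $  expand <H> -> q u
  4  $ q <H> u q      q u q u q $  match q
  5  $ q <H> u        u q u q $    match u
  6  $ q <H>          q u q $      expand <H> -> q u
  7  $ q u q          q u q $      match q
  8  $ q u            u q $        match u
  9  $ q              q $          match q
Accept reached after 9 steps.

9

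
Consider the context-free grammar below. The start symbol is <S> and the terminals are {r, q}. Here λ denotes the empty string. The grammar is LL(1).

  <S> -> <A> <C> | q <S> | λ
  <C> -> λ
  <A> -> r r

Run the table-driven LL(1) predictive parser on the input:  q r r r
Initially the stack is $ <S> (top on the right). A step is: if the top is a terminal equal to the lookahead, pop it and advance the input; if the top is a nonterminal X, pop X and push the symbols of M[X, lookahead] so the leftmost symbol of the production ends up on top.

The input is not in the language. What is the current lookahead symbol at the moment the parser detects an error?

step 1: stack=$ <S>  input=q r r r $  — expand <S> -> q <S>
step 2: stack=$ <S> q  input=q r r r $  — match q
step 3: stack=$ <S>  input=r r r $  — expand <S> -> <A> <C>
step 4: stack=$ <C> <A>  input=r r r $  — expand <A> -> r r
step 5: stack=$ <C> r r  input=r r r $  — match r
step 6: stack=$ <C> r  input=r r $  — match r
step 7: stack=$ <C>  input=r $  — error: M[<C>, r] is empty

r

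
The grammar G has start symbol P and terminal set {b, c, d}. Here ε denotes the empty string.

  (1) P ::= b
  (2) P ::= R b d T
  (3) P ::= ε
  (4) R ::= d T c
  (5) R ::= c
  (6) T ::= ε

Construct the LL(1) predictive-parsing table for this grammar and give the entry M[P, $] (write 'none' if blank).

P ::= ε

FIRST(R) = {c, d}
FIRST(T) = {ε}
FIRST(P) = {ε, b, c, d}  (via R b d T)
FOLLOW(P) includes $ since P is the start symbol.
FOLLOW(P): P appears on no right-hand side. Thus FOLLOW(P) = {$}.
For P ::= b: FIRST(b) = {b}, so it goes in M[P, t] for t ∈ {b}.
For P ::= R b d T: FIRST(R b d T) = {c, d}, so it goes in M[P, t] for t ∈ {c, d}.
For P ::= ε: FIRST(ε) = {ε}, so it goes in M[P, t] for t ∈ {}; since ε ∈ FIRST, also for every t ∈ FOLLOW(P) = {$}.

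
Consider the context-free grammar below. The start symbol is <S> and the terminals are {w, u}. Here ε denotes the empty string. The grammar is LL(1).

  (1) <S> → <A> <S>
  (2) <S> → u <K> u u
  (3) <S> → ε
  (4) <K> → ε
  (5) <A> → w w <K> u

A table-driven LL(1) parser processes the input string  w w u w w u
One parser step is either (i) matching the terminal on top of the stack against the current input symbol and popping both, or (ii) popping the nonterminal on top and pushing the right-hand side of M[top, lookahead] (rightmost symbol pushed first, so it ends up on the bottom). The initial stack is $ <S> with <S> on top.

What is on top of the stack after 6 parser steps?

<S>

step 1: stack=$ <S>  input=w w u w w u $  — expand <S> → <A> <S>
step 2: stack=$ <S> <A>  input=w w u w w u $  — expand <A> → w w <K> u
step 3: stack=$ <S> u <K> w w  input=w w u w w u $  — match w
step 4: stack=$ <S> u <K> w  input=w u w w u $  — match w
step 5: stack=$ <S> u <K>  input=u w w u $  — expand <K> → ε
step 6: stack=$ <S> u  input=u w w u $  — match u
Stack after step 6: $ <S> (top = <S>).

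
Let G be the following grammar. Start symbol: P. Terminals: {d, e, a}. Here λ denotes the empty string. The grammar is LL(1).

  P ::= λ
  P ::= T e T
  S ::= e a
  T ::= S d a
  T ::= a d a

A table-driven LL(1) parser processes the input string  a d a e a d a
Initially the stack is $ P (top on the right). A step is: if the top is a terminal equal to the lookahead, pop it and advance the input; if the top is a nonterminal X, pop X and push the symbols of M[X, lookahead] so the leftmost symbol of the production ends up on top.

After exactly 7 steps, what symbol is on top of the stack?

a

     Stack        Input            Action
  1  $ P          a d a e a d a $  expand P ::= T e T
  2  $ T e T      a d a e a d a $  expand T ::= a d a
  3  $ T e a d a  a d a e a d a $  match a
  4  $ T e a d    d a e a d a $    match d
  5  $ T e a      a e a d a $      match a
  6  $ T e        e a d a $        match e
  7  $ T          a d a $          expand T ::= a d a
Stack after step 7: $ a d a (top = a).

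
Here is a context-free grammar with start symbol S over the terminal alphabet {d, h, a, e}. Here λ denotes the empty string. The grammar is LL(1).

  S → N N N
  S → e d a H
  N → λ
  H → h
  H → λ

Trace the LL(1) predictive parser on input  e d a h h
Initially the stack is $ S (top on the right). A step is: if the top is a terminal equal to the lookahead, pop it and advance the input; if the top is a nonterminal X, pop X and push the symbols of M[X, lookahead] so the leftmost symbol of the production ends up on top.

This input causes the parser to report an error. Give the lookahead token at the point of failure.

     Stack      Input        Action
  1  $ S        e d a h h $  expand S → e d a H
  2  $ H a d e  e d a h h $  match e
  3  $ H a d    d a h h $    match d
  4  $ H a      a h h $      match a
  5  $ H        h h $        expand H → h
  6  $ h        h h $        match h
  7  $          h $          error: stack empty but input remains

h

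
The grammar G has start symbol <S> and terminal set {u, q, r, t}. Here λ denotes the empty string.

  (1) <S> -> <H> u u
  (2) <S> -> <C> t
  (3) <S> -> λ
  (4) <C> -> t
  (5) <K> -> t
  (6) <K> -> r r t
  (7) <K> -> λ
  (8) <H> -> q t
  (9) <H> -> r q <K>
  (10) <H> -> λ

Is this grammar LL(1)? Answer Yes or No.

FIRST(<S>) = {λ, q, r, t, u}
FIRST(<C>) = {t}
FIRST(<K>) = {λ, r, t}
FIRST(<H>) = {λ, q, r}
FOLLOW(<S>) = {$}
FOLLOW(<C>) = {t}
FOLLOW(<K>) = {u}
FOLLOW(<H>) = {u}
Each cell of M receives at most one production.

Yes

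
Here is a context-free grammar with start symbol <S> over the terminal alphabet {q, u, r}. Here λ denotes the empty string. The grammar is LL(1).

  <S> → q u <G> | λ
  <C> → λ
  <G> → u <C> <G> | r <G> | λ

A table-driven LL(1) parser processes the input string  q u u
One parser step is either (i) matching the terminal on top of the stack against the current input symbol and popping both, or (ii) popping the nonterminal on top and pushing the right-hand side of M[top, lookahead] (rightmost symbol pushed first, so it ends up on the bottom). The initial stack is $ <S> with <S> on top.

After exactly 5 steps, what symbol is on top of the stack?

<C>

step 1: stack=$ <S>  input=q u u $  — expand <S> → q u <G>
step 2: stack=$ <G> u q  input=q u u $  — match q
step 3: stack=$ <G> u  input=u u $  — match u
step 4: stack=$ <G>  input=u $  — expand <G> → u <C> <G>
step 5: stack=$ <G> <C> u  input=u $  — match u
Stack after step 5: $ <G> <C> (top = <C>).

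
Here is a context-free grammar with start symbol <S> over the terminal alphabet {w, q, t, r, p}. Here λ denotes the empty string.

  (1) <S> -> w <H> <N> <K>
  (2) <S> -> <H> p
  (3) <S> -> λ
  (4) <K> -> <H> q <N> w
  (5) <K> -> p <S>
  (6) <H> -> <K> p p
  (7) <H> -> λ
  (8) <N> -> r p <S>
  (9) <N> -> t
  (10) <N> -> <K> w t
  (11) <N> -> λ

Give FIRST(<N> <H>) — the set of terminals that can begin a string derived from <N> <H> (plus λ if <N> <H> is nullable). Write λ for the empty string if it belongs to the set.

{λ, p, q, r, t}

FIRST(<S>) = {λ, p, q, w}  (via <H> p)
FIRST(<K>) = {p, q}  (via <H> q <N> w)
FIRST(<H>) = {λ, p, q}  (via <K> p p)
FIRST(<N>) = {λ, p, q, r, t}  (via <K> w t)
FIRST(<N> <H>): take FIRST of each symbol in turn, carrying on past any symbol whose FIRST contains λ; result {λ, p, q, r, t}.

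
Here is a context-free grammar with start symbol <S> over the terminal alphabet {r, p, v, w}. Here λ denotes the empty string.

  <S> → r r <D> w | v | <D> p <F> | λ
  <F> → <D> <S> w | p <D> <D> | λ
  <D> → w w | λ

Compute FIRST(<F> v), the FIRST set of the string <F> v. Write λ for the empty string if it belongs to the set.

FIRST(<D>): from <D>→w w we get {w}; from <D>→λ we get {λ}. So FIRST(<D>) = {λ, w}.
FIRST(<S>): from <S>→r r <D> w we get {r}; from <S>→v we get {v}; from <S>→<D> p <F> we get {p, w}; from <S>→λ we get {λ}. So FIRST(<S>) = {λ, p, r, v, w}.
FIRST(<F>): from <F>→<D> <S> w we get {p, r, v, w}; from <F>→p <D> <D> we get {p}; from <F>→λ we get {λ}. So FIRST(<F>) = {λ, p, r, v, w}.
FIRST(<F> v): take FIRST of each symbol in turn, carrying on past any symbol whose FIRST contains λ; result {p, r, v, w}.

{p, r, v, w}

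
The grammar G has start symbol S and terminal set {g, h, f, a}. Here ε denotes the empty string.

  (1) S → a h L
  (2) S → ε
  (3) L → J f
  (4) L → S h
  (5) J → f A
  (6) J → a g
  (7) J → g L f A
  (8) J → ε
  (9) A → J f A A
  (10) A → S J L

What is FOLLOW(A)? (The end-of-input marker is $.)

{a, f, g, h}

FIRST(S): from S→a h L we get {a}; from S→ε we get {ε}. So FIRST(S) = {ε, a}.
FIRST(J): from J→f A we get {f}; from J→a g we get {a}; from J→g L f A we get {g}; from J→ε we get {ε}. So FIRST(J) = {ε, a, f, g}.
FIRST(L): from L→J f we get {a, f, g}; from L→S h we get {a, h}. So FIRST(L) = {a, f, g, h}.
FIRST(A): from A→J f A A we get {a, f, g}; from A→S J L we get {a, f, g, h}. So FIRST(A) = {a, f, g, h}.
FOLLOW(S) includes $ since S is the start symbol.
FOLLOW(S): in L→S h, S is followed by h with FIRST {h}; in A→S J L, S is followed by J L with FIRST {a, f, g, h}. Thus FOLLOW(S) = {$, a, f, g, h}.
FOLLOW(J): in L→J f, J is followed by f with FIRST {f}; in A→J f A A, J is followed by f A A with FIRST {f}; in A→S J L, J is followed by L with FIRST {a, f, g, h}. Thus FOLLOW(J) = {a, f, g, h}.
FOLLOW(A): in J→f A, the suffix after A is empty, so FOLLOW(A) ⊇ FOLLOW(J) = {a, f, g, h}; in J→g L f A, the suffix after A is empty, so FOLLOW(A) ⊇ FOLLOW(J) = {a, f, g, h}; in A→J f A A (occurrence 1), A is followed by A with FIRST {a, f, g, h}; in A→J f A A (occurrence 2), the suffix after A is empty (adds nothing new). Thus FOLLOW(A) = {a, f, g, h}.
FOLLOW(L): in S→a h L, the suffix after L is empty, so FOLLOW(L) ⊇ FOLLOW(S) = {$, a, f, g, h}; in J→g L f A, L is followed by f A with FIRST {f}; in A→S J L, the suffix after L is empty, so FOLLOW(L) ⊇ FOLLOW(A) = {a, f, g, h}. Thus FOLLOW(L) = {$, a, f, g, h}.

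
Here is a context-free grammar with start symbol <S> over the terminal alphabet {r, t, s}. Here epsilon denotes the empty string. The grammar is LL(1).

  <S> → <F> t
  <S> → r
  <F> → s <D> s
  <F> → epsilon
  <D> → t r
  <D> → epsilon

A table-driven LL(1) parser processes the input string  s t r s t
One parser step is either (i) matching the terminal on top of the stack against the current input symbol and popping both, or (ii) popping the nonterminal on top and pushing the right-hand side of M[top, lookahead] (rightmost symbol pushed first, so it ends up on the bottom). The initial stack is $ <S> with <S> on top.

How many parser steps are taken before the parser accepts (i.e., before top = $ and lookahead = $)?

8

step 1: stack=$ <S>  input=s t r s t $  — expand <S> → <F> t
step 2: stack=$ t <F>  input=s t r s t $  — expand <F> → s <D> s
step 3: stack=$ t s <D> s  input=s t r s t $  — match s
step 4: stack=$ t s <D>  input=t r s t $  — expand <D> → t r
step 5: stack=$ t s r t  input=t r s t $  — match t
step 6: stack=$ t s r  input=r s t $  — match r
step 7: stack=$ t s  input=s t $  — match s
step 8: stack=$ t  input=t $  — match t
Accept reached after 8 steps.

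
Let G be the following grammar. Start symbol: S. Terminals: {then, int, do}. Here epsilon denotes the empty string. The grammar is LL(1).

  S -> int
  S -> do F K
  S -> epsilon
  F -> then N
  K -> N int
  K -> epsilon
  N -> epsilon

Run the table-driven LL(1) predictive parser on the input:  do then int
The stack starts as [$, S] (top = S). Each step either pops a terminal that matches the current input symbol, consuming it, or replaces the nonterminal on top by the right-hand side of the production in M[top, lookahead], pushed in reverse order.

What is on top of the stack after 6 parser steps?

N

step 1: stack=$ S  input=do then int $  — expand S -> do F K
step 2: stack=$ K F do  input=do then int $  — match do
step 3: stack=$ K F  input=then int $  — expand F -> then N
step 4: stack=$ K N then  input=then int $  — match then
step 5: stack=$ K N  input=int $  — expand N -> epsilon
step 6: stack=$ K  input=int $  — expand K -> N int
Stack after step 6: $ int N (top = N).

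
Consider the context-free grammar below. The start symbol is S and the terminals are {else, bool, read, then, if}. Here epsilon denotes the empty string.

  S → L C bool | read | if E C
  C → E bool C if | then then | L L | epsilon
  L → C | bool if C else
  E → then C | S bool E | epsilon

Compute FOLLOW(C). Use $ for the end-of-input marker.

FIRST(S): from S→L C bool we get {bool, if, read, then}; from S→read we get {read}; from S→if E C we get {if}. So FIRST(S) = {bool, if, read, then}.
FIRST(E): from E→then C we get {then}; from E→S bool E we get {bool, if, read, then}; from E→epsilon we get {epsilon}. So FIRST(E) = {epsilon, bool, if, read, then}.
FIRST(C): from C→E bool C if we get {bool, if, read, then}; from C→then then we get {then}; from C→L L we get {epsilon, bool, if, read, then}; from C→epsilon we get {epsilon}. So FIRST(C) = {epsilon, bool, if, read, then}.
FIRST(L): from L→C we get {epsilon, bool, if, read, then}; from L→bool if C else we get {bool}. So FIRST(L) = {epsilon, bool, if, read, then}.
FOLLOW(S) includes $ since S is the start symbol.
FOLLOW(S): in E→S bool E, S is followed by bool E with FIRST {bool}. Thus FOLLOW(S) = {$, bool}.
FOLLOW(E): in S→if E C, E is followed by C with FIRST {epsilon, bool, if, read, then}; in S→if E C, the suffix after E is nullable, so FOLLOW(E) ⊇ FOLLOW(S) = {$, bool}; in C→E bool C if, E is followed by bool C if with FIRST {bool}; in E→S bool E, the suffix after E is empty (adds nothing new). Thus FOLLOW(E) = {$, bool, if, read, then}.
FOLLOW(C): in S→L C bool, C is followed by bool with FIRST {bool}; in S→if E C, the suffix after C is empty, so FOLLOW(C) ⊇ FOLLOW(S) = {$, bool}; in C→E bool C if, C is followed by if with FIRST {if}; in L→C, the suffix after C is empty, so FOLLOW(C) ⊇ FOLLOW(L) = {$, bool, else, if, read, then}; in L→bool if C else, C is followed by else with FIRST {else}; in E→then C, the suffix after C is empty, so FOLLOW(C) ⊇ FOLLOW(E) = {$, bool, if, read, then}. Thus FOLLOW(C) = {$, bool, else, if, read, then}.
FOLLOW(L): in S→L C bool, L is followed by C bool with FIRST {bool, if, read, then}; in C→L L (occurrence 1), L is followed by L with FIRST {epsilon, bool, if, read, then}; in C→L L (occurrence 1), the suffix after L is nullable, so FOLLOW(L) ⊇ FOLLOW(C) = {$, bool, else, if, read, then}; in C→L L (occurrence 2), the suffix after L is empty, so FOLLOW(L) ⊇ FOLLOW(C) = {$, bool, else, if, read, then}. Thus FOLLOW(L) = {$, bool, else, if, read, then}.

{$, bool, else, if, read, then}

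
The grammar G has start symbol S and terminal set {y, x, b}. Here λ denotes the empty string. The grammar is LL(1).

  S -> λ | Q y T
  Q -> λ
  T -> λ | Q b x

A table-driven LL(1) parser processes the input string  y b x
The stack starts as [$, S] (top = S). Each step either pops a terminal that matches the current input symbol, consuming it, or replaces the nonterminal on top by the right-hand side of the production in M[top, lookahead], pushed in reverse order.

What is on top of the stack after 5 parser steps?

step 1: stack=$ S  input=y b x $  — expand S -> Q y T
step 2: stack=$ T y Q  input=y b x $  — expand Q -> λ
step 3: stack=$ T y  input=y b x $  — match y
step 4: stack=$ T  input=b x $  — expand T -> Q b x
step 5: stack=$ x b Q  input=b x $  — expand Q -> λ
Stack after step 5: $ x b (top = b).

b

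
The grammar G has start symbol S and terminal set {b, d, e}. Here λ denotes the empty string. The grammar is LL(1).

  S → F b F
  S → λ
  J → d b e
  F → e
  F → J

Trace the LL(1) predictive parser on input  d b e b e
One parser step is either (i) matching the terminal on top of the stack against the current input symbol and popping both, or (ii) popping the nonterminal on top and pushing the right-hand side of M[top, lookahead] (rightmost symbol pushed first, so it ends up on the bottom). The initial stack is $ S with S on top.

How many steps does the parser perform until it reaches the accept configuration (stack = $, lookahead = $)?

     Stack        Input        Action
  1  $ S          d b e b e $  expand S → F b F
  2  $ F b F      d b e b e $  expand F → J
  3  $ F b J      d b e b e $  expand J → d b e
  4  $ F b e b d  d b e b e $  match d
  5  $ F b e b    b e b e $    match b
  6  $ F b e      e b e $      match e
  7  $ F b        b e $        match b
  8  $ F          e $          expand F → e
  9  $ e          e $          match e
Accept reached after 9 steps.

9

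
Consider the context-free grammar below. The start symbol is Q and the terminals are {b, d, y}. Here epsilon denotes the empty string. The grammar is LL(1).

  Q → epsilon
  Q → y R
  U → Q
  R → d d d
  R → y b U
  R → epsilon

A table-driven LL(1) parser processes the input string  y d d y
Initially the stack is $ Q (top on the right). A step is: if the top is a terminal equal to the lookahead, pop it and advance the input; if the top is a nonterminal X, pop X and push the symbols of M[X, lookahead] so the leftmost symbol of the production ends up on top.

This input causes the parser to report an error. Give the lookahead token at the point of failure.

y

step 1: stack=$ Q  input=y d d y $  — expand Q → y R
step 2: stack=$ R y  input=y d d y $  — match y
step 3: stack=$ R  input=d d y $  — expand R → d d d
step 4: stack=$ d d d  input=d d y $  — match d
step 5: stack=$ d d  input=d y $  — match d
step 6: stack=$ d  input=y $  — error: top is terminal d but lookahead is y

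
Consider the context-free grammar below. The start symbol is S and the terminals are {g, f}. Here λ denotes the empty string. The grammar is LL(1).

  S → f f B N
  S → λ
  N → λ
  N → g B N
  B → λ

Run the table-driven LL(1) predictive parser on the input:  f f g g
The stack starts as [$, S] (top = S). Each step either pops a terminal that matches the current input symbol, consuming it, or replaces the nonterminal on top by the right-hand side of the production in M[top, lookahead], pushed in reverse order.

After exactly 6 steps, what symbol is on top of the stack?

B

     Stack      Input      Action
  1  $ S        f f g g $  expand S → f f B N
  2  $ N B f f  f f g g $  match f
  3  $ N B f    f g g $    match f
  4  $ N B      g g $      expand B → λ
  5  $ N        g g $      expand N → g B N
  6  $ N B g    g g $      match g
Stack after step 6: $ N B (top = B).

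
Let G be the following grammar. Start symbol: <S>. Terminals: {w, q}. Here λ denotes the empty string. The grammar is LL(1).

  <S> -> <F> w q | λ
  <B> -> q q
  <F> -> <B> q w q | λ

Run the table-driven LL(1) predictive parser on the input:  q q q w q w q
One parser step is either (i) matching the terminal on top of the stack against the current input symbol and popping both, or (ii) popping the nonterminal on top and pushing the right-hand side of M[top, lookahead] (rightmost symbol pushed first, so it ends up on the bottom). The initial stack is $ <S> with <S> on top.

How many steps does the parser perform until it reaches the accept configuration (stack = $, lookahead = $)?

10

      Stack            Input            Action
   1  $ <S>            q q q w q w q $  expand <S> -> <F> w q
   2  $ q w <F>        q q q w q w q $  expand <F> -> <B> q w q
   3  $ q w q w q <B>  q q q w q w q $  expand <B> -> q q
   4  $ q w q w q q q  q q q w q w q $  match q
   5  $ q w q w q q    q q w q w q $    match q
   6  $ q w q w q      q w q w q $      match q
   7  $ q w q w        w q w q $        match w
   8  $ q w q          q w q $          match q
   9  $ q w            w q $            match w
  10  $ q              q $              match q
Accept reached after 10 steps.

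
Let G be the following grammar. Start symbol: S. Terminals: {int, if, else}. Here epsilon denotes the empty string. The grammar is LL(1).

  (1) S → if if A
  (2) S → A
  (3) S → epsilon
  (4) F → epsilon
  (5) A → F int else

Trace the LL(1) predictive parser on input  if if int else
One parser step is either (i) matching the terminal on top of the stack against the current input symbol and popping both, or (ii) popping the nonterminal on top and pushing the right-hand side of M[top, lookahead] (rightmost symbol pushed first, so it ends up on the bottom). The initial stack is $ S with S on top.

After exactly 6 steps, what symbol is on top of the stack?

     Stack         Input             Action
  1  $ S           if if int else $  expand S → if if A
  2  $ A if if     if if int else $  match if
  3  $ A if        if int else $     match if
  4  $ A           int else $        expand A → F int else
  5  $ else int F  int else $        expand F → epsilon
  6  $ else int    int else $        match int
Stack after step 6: $ else (top = else).

else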